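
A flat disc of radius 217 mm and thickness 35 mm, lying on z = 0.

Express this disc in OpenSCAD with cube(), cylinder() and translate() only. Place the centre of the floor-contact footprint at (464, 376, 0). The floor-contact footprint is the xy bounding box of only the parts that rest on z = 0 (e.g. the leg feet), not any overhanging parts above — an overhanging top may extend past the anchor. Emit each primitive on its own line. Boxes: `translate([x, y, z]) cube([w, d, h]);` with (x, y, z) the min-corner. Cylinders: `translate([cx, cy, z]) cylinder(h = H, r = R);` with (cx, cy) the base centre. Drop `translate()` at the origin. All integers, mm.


translate([464, 376, 0]) cylinder(h = 35, r = 217);


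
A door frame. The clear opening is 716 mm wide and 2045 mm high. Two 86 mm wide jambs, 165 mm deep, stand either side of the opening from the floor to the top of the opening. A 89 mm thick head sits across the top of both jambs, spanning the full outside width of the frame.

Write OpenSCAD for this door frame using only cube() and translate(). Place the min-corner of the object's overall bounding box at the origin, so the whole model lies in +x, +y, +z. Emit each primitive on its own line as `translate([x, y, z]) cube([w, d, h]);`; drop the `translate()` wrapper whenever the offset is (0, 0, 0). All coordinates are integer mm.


cube([86, 165, 2045]);
translate([802, 0, 0]) cube([86, 165, 2045]);
translate([0, 0, 2045]) cube([888, 165, 89]);


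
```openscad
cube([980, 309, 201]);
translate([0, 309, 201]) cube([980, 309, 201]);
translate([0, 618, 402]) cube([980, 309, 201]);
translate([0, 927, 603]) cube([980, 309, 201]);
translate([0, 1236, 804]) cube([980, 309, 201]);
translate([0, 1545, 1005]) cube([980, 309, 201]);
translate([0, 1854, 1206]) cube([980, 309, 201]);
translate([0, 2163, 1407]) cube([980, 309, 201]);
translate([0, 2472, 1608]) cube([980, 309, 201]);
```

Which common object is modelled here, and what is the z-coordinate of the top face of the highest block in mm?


A staircase. The total rise is 1809 mm.

9 identical blocks, each offset up and back from the previous — a staircase. Each step is 201 mm tall and there are 9 of them, so the total rise is 9 × 201 = 1809 mm.


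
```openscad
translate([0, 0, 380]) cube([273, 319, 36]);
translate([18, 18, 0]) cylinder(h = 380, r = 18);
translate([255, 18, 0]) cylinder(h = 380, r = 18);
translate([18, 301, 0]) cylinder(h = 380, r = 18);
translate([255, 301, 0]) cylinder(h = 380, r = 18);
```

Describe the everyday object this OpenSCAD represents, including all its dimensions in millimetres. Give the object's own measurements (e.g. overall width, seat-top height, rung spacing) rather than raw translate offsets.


A simple wooden stool: a rectangular seat 273 mm (x) by 319 mm (y), 36 mm thick, top face at z = 416 mm, on four round legs, each 36 mm in diameter. The legs rest on z = 0, each leg's axis is inset half a diameter from the nearest pair of seat edges (so the leg's bounding box is flush with the corner).


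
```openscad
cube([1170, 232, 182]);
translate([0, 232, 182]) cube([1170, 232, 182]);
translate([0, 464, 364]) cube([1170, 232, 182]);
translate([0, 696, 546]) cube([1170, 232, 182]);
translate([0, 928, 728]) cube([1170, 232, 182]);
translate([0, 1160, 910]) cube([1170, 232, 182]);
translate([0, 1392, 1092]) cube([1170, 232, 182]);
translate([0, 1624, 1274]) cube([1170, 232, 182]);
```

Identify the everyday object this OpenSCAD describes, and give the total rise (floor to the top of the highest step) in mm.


A staircase. The total rise is 1456 mm.

8 identical blocks, each offset up and back from the previous — a staircase. Each step is 182 mm tall and there are 8 of them, so the total rise is 8 × 182 = 1456 mm.


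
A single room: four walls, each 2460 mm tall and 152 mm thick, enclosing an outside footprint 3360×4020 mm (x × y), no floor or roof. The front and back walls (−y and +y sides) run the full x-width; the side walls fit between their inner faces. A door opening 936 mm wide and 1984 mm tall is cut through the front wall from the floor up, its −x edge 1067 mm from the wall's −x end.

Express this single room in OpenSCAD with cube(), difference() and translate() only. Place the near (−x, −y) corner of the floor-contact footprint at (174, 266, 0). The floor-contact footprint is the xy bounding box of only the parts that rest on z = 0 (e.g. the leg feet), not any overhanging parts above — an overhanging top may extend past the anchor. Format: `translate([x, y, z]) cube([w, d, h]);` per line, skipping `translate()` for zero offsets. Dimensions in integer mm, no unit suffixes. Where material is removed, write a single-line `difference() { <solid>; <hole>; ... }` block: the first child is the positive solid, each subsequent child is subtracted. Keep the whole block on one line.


difference() { translate([174, 266, 0]) cube([3360, 152, 2460]); translate([1241, 266, 0]) cube([936, 152, 1984]); }
translate([174, 4134, 0]) cube([3360, 152, 2460]);
translate([174, 418, 0]) cube([152, 3716, 2460]);
translate([3382, 418, 0]) cube([152, 3716, 2460]);


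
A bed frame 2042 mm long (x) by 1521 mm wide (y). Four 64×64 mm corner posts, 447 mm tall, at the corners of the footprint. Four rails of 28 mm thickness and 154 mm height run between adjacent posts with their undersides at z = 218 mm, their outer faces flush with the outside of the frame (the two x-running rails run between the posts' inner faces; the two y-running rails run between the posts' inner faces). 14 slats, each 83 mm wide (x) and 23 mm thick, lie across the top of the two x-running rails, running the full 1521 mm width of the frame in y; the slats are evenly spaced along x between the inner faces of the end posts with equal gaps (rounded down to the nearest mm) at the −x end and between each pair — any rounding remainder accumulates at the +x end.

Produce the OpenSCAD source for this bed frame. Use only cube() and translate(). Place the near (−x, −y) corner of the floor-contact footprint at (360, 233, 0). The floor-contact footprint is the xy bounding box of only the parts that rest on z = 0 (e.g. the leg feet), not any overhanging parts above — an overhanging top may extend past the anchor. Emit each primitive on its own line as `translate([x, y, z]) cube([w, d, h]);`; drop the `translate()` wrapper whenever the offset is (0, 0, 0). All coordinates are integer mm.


translate([360, 233, 0]) cube([64, 64, 447]);
translate([360, 1690, 0]) cube([64, 64, 447]);
translate([2338, 233, 0]) cube([64, 64, 447]);
translate([2338, 1690, 0]) cube([64, 64, 447]);
translate([424, 233, 218]) cube([1914, 28, 154]);
translate([424, 1726, 218]) cube([1914, 28, 154]);
translate([360, 297, 218]) cube([28, 1393, 154]);
translate([2374, 297, 218]) cube([28, 1393, 154]);
translate([474, 233, 372]) cube([83, 1521, 23]);
translate([607, 233, 372]) cube([83, 1521, 23]);
translate([740, 233, 372]) cube([83, 1521, 23]);
translate([873, 233, 372]) cube([83, 1521, 23]);
translate([1006, 233, 372]) cube([83, 1521, 23]);
translate([1139, 233, 372]) cube([83, 1521, 23]);
translate([1272, 233, 372]) cube([83, 1521, 23]);
translate([1405, 233, 372]) cube([83, 1521, 23]);
translate([1538, 233, 372]) cube([83, 1521, 23]);
translate([1671, 233, 372]) cube([83, 1521, 23]);
translate([1804, 233, 372]) cube([83, 1521, 23]);
translate([1937, 233, 372]) cube([83, 1521, 23]);
translate([2070, 233, 372]) cube([83, 1521, 23]);
translate([2203, 233, 372]) cube([83, 1521, 23]);


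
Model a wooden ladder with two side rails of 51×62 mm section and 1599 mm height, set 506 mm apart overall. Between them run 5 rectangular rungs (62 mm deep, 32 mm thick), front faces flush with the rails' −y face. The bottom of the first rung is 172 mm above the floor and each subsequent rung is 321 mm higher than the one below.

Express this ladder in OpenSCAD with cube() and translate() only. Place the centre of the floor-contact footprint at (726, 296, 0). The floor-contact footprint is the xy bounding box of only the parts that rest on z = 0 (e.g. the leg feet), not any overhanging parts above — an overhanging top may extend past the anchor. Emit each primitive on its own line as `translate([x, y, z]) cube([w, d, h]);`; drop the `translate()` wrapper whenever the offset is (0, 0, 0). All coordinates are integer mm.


// rung span = 506 - 2*51 = 404
// rung[k] z = 172 + k*321
translate([473, 265, 0]) cube([51, 62, 1599]);
translate([928, 265, 0]) cube([51, 62, 1599]);
translate([524, 265, 172]) cube([404, 62, 32]);
translate([524, 265, 493]) cube([404, 62, 32]);
translate([524, 265, 814]) cube([404, 62, 32]);
translate([524, 265, 1135]) cube([404, 62, 32]);
translate([524, 265, 1456]) cube([404, 62, 32]);


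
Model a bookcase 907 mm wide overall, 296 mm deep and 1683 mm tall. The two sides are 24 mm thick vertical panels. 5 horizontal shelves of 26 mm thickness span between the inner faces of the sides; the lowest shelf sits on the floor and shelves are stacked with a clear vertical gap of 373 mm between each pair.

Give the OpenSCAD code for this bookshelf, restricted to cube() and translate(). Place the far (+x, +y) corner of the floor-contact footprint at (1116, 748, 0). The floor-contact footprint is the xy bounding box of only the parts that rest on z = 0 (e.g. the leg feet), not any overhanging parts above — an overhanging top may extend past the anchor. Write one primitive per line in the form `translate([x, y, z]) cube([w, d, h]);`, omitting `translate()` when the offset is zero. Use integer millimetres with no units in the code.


translate([209, 452, 0]) cube([24, 296, 1683]);
translate([1092, 452, 0]) cube([24, 296, 1683]);
translate([233, 452, 0]) cube([859, 296, 26]);
translate([233, 452, 399]) cube([859, 296, 26]);
translate([233, 452, 798]) cube([859, 296, 26]);
translate([233, 452, 1197]) cube([859, 296, 26]);
translate([233, 452, 1596]) cube([859, 296, 26]);


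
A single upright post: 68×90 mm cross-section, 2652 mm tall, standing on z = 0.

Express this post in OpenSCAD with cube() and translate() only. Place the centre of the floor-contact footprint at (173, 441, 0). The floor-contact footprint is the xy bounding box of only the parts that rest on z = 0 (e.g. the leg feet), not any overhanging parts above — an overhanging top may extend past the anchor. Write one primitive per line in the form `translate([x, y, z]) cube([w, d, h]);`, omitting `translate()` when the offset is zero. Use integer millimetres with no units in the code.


translate([139, 396, 0]) cube([68, 90, 2652]);


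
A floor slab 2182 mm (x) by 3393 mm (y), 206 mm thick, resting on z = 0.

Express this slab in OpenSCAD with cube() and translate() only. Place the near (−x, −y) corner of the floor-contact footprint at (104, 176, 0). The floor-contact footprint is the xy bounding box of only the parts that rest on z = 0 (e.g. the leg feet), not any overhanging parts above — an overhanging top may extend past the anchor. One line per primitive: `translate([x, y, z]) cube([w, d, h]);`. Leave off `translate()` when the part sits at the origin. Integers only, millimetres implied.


translate([104, 176, 0]) cube([2182, 3393, 206]);


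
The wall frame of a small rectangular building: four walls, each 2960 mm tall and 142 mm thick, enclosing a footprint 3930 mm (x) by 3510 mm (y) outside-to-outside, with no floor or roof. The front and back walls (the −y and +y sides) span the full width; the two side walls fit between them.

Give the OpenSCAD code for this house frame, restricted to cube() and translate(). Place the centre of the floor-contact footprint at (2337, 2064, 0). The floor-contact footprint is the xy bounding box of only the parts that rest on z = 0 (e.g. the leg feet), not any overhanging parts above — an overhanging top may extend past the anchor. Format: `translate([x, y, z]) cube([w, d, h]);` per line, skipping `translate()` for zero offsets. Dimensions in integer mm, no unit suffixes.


translate([372, 309, 0]) cube([3930, 142, 2960]);
translate([372, 3677, 0]) cube([3930, 142, 2960]);
translate([372, 451, 0]) cube([142, 3226, 2960]);
translate([4160, 451, 0]) cube([142, 3226, 2960]);


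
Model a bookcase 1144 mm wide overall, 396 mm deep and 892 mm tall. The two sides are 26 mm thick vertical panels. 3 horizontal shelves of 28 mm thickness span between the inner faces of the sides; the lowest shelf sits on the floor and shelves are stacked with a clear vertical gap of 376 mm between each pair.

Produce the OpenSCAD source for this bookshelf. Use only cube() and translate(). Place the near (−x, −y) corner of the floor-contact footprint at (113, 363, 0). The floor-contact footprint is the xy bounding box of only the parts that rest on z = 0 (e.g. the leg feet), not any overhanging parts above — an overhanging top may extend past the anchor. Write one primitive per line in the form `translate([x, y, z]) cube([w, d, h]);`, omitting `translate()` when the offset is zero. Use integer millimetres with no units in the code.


translate([113, 363, 0]) cube([26, 396, 892]);
translate([1231, 363, 0]) cube([26, 396, 892]);
translate([139, 363, 0]) cube([1092, 396, 28]);
translate([139, 363, 404]) cube([1092, 396, 28]);
translate([139, 363, 808]) cube([1092, 396, 28]);


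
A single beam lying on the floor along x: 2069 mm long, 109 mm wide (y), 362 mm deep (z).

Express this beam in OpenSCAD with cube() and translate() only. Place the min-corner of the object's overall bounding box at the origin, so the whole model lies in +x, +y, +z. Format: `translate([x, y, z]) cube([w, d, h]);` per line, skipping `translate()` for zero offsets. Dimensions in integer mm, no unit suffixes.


cube([2069, 109, 362]);


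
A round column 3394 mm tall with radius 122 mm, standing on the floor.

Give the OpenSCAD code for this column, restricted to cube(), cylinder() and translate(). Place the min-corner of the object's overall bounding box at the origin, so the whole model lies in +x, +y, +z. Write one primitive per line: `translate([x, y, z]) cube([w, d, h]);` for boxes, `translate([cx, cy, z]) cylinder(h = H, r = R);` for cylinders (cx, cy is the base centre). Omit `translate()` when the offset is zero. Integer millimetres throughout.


translate([122, 122, 0]) cylinder(h = 3394, r = 122);


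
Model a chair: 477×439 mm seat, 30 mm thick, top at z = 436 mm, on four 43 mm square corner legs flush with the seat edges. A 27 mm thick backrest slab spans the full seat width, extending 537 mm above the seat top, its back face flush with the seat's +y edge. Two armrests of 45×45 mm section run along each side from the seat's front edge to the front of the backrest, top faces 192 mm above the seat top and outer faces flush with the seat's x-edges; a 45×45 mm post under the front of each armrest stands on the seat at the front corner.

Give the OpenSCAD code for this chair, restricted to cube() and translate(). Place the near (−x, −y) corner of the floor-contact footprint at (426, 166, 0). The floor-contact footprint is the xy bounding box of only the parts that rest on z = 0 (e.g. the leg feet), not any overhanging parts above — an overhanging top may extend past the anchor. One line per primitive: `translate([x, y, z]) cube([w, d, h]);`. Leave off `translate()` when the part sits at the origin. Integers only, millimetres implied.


translate([426, 166, 406]) cube([477, 439, 30]);
translate([426, 166, 0]) cube([43, 43, 406]);
translate([860, 166, 0]) cube([43, 43, 406]);
translate([426, 562, 0]) cube([43, 43, 406]);
translate([860, 562, 0]) cube([43, 43, 406]);
translate([426, 578, 436]) cube([477, 27, 537]);
translate([426, 166, 583]) cube([45, 412, 45]);
translate([858, 166, 583]) cube([45, 412, 45]);
translate([426, 166, 436]) cube([45, 45, 147]);
translate([858, 166, 436]) cube([45, 45, 147]);


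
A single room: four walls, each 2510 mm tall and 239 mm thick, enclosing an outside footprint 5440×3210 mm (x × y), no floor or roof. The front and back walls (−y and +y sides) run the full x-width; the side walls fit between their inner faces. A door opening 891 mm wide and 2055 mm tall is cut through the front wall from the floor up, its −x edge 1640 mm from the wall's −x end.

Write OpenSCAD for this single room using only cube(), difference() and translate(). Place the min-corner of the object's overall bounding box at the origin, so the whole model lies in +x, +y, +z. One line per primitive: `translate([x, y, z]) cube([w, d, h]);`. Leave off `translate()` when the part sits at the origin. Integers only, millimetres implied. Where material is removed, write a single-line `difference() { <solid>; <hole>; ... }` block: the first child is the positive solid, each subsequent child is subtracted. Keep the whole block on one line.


difference() { cube([5440, 239, 2510]); translate([1640, 0, 0]) cube([891, 239, 2055]); }
translate([0, 2971, 0]) cube([5440, 239, 2510]);
translate([0, 239, 0]) cube([239, 2732, 2510]);
translate([5201, 239, 0]) cube([239, 2732, 2510]);


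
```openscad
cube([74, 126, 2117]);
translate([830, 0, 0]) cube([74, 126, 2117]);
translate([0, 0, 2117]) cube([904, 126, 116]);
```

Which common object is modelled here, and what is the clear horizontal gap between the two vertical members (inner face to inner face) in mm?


A door frame. The clear opening width is 756 mm.

Two 2117 mm tall posts with a header on top — a door frame. The left jamb is 74 mm wide at x = 0; the right jamb starts at x = 830. The clear opening is 830 − 74 = 756 mm.


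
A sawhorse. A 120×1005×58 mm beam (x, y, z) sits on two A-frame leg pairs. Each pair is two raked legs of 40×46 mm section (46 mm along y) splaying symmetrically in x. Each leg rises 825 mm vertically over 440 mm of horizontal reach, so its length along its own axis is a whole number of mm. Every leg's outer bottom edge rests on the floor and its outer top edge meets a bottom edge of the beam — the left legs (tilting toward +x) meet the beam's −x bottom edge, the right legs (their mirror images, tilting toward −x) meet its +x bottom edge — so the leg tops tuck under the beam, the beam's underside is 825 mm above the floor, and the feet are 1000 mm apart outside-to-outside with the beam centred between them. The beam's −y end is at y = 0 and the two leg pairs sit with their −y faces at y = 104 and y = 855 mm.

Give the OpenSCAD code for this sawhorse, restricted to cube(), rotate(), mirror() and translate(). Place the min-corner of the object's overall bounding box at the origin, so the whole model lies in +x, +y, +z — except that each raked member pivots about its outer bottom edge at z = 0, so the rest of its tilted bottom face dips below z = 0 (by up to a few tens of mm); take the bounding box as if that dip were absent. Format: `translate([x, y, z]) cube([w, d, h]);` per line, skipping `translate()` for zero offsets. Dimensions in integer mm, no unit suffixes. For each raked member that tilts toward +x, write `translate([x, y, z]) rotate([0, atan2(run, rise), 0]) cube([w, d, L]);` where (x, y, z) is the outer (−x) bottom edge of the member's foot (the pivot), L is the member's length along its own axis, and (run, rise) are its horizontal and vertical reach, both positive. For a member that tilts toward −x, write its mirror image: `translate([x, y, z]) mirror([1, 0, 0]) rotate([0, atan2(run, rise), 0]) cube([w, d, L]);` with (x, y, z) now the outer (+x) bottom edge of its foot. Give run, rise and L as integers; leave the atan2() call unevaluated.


translate([440, 0, 825]) cube([120, 1005, 58]);
translate([0, 104, 0]) rotate([0, atan2(440, 825), 0]) cube([40, 46, 935]);
translate([1000, 104, 0]) mirror([1, 0, 0]) rotate([0, atan2(440, 825), 0]) cube([40, 46, 935]);
translate([0, 855, 0]) rotate([0, atan2(440, 825), 0]) cube([40, 46, 935]);
translate([1000, 855, 0]) mirror([1, 0, 0]) rotate([0, atan2(440, 825), 0]) cube([40, 46, 935]);


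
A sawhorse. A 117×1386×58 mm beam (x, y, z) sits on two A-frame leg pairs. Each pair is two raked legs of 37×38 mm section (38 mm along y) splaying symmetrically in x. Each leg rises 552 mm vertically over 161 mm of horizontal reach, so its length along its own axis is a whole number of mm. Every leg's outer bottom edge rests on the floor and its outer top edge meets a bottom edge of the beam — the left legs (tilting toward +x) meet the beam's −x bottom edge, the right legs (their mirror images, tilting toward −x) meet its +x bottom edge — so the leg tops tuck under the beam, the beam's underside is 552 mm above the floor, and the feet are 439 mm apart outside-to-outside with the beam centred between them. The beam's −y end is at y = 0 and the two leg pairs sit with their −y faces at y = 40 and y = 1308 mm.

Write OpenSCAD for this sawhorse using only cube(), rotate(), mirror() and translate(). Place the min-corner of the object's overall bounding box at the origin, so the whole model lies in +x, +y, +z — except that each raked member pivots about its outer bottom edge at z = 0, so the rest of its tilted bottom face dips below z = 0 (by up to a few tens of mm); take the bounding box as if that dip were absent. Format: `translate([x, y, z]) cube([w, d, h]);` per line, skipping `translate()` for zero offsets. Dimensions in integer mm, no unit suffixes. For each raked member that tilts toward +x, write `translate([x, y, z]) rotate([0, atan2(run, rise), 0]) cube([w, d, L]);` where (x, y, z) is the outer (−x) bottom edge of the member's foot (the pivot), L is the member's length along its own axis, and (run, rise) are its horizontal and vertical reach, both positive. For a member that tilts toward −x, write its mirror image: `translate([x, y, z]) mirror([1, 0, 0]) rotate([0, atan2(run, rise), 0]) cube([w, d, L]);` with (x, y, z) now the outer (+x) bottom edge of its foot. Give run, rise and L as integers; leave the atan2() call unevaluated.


// leg length = √(161² + 552²) = 575
// right-leg outer foot x = 2·161 + 117 = 439
// beam min-corner = (161, 0, 552)
translate([161, 0, 552]) cube([117, 1386, 58]);
translate([0, 40, 0]) rotate([0, atan2(161, 552), 0]) cube([37, 38, 575]);
translate([439, 40, 0]) mirror([1, 0, 0]) rotate([0, atan2(161, 552), 0]) cube([37, 38, 575]);
translate([0, 1308, 0]) rotate([0, atan2(161, 552), 0]) cube([37, 38, 575]);
translate([439, 1308, 0]) mirror([1, 0, 0]) rotate([0, atan2(161, 552), 0]) cube([37, 38, 575]);


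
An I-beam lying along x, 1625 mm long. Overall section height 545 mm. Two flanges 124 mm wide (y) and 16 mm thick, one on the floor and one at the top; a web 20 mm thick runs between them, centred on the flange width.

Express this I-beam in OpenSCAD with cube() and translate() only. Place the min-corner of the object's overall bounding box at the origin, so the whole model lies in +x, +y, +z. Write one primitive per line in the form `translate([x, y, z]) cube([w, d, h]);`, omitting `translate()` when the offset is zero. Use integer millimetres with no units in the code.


cube([1625, 124, 16]);
translate([0, 52, 16]) cube([1625, 20, 513]);
translate([0, 0, 529]) cube([1625, 124, 16]);


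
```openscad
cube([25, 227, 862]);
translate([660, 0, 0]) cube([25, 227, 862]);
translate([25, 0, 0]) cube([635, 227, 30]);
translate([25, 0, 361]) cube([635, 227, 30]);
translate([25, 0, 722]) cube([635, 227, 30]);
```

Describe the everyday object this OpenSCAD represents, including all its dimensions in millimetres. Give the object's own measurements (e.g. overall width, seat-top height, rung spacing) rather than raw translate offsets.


An open bookshelf. Two side panels, each 25 mm thick, 227 mm deep and 862 mm tall, stand 685 mm apart (outside-to-outside). Between them sit 3 shelves, each 30 mm thick and 227 mm deep, spanning the full gap between the sides. The bottom shelf rests on the floor (its underside at z = 0) and the clear gap between one shelf's top and the next shelf's underside is 331 mm.


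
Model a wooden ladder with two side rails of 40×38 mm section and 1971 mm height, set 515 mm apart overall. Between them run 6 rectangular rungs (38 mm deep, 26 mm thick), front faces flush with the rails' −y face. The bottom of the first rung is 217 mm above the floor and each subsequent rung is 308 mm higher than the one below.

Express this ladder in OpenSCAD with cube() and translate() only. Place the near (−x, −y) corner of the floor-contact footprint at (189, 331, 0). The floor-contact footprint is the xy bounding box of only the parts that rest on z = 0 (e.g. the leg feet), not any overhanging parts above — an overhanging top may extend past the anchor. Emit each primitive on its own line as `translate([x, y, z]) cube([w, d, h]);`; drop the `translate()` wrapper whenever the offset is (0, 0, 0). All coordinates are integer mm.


translate([189, 331, 0]) cube([40, 38, 1971]);
translate([664, 331, 0]) cube([40, 38, 1971]);
translate([229, 331, 217]) cube([435, 38, 26]);
translate([229, 331, 525]) cube([435, 38, 26]);
translate([229, 331, 833]) cube([435, 38, 26]);
translate([229, 331, 1141]) cube([435, 38, 26]);
translate([229, 331, 1449]) cube([435, 38, 26]);
translate([229, 331, 1757]) cube([435, 38, 26]);


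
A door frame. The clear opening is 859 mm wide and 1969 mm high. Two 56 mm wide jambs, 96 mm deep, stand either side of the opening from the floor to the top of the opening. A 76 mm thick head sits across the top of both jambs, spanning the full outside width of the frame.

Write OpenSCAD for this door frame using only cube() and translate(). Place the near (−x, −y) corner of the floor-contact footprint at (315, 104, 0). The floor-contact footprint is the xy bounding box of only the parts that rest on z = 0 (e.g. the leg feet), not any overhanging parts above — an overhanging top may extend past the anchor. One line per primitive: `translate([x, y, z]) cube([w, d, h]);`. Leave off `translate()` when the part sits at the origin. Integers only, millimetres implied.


translate([315, 104, 0]) cube([56, 96, 1969]);
translate([1230, 104, 0]) cube([56, 96, 1969]);
translate([315, 104, 1969]) cube([971, 96, 76]);


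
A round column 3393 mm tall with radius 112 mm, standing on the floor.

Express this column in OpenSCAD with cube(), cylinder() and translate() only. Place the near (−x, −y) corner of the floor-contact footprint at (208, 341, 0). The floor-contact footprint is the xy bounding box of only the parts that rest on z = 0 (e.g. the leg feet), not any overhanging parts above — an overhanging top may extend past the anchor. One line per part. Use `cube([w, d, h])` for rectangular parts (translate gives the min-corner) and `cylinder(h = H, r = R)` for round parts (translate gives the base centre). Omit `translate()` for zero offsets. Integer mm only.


translate([320, 453, 0]) cylinder(h = 3393, r = 112);


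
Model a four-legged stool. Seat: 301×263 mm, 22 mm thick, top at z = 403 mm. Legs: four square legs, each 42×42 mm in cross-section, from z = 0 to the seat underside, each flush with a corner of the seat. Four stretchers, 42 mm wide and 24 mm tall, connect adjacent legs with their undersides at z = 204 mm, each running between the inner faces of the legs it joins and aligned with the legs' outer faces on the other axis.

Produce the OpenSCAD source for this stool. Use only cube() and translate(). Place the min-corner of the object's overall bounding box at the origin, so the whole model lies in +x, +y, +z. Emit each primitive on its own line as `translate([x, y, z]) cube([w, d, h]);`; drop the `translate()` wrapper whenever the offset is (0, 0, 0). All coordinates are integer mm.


translate([0, 0, 381]) cube([301, 263, 22]);
cube([42, 42, 381]);
translate([259, 0, 0]) cube([42, 42, 381]);
translate([0, 221, 0]) cube([42, 42, 381]);
translate([259, 221, 0]) cube([42, 42, 381]);
translate([42, 0, 204]) cube([217, 42, 24]);
translate([42, 221, 204]) cube([217, 42, 24]);
translate([0, 42, 204]) cube([42, 179, 24]);
translate([259, 42, 204]) cube([42, 179, 24]);


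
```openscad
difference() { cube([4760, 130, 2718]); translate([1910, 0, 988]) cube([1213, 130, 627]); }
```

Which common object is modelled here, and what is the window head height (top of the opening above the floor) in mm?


A wall with a window opening. The window head height is 1615 mm.

A wall with a rectangular opening subtracted — a window. Sill at z = 988, opening 627 mm tall, so the head is at 988 + 627 = 1615 mm.


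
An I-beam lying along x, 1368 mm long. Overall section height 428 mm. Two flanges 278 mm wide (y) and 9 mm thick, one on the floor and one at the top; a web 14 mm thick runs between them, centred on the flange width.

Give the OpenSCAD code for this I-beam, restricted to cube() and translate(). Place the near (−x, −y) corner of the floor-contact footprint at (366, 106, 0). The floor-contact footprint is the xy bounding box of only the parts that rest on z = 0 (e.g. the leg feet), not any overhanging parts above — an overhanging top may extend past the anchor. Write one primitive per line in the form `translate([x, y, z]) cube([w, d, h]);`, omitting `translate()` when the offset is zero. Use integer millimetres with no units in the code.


translate([366, 106, 0]) cube([1368, 278, 9]);
translate([366, 238, 9]) cube([1368, 14, 410]);
translate([366, 106, 419]) cube([1368, 278, 9]);


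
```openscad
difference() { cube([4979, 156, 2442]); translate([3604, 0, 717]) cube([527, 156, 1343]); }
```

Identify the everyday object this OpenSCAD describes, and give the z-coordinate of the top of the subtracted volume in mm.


A wall with a window opening. The window head height is 2060 mm.

A wall with a rectangular opening subtracted — a window. Sill at z = 717, opening 1343 mm tall, so the head is at 717 + 1343 = 2060 mm.


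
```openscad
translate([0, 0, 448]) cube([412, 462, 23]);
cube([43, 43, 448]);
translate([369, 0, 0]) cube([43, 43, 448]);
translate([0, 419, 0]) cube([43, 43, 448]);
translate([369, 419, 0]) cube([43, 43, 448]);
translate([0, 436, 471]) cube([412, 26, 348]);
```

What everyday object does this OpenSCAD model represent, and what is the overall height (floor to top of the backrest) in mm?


A chair. The overall height is 819 mm.

A slab on four corner posts with a tall panel at the back — a chair. The seat slab sits at z = 448 with thickness 23, and the 348 mm backrest starts at the seat top, so the overall height is 448 + 23 + 348 = 819 mm.


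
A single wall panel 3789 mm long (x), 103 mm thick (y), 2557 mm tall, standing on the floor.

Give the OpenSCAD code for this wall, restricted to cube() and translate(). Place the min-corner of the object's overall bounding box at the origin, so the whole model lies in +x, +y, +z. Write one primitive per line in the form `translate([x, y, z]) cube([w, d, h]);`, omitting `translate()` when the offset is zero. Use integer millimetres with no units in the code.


cube([3789, 103, 2557]);


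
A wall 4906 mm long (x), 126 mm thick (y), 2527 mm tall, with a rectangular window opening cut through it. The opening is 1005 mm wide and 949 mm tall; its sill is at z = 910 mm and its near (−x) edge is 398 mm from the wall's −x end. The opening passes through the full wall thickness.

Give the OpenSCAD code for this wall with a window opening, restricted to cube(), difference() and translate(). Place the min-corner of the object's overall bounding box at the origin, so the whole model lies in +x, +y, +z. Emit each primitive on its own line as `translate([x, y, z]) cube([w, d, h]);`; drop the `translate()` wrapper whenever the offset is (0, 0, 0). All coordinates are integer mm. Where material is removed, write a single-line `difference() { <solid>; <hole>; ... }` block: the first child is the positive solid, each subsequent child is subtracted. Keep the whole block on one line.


difference() { cube([4906, 126, 2527]); translate([398, 0, 910]) cube([1005, 126, 949]); }


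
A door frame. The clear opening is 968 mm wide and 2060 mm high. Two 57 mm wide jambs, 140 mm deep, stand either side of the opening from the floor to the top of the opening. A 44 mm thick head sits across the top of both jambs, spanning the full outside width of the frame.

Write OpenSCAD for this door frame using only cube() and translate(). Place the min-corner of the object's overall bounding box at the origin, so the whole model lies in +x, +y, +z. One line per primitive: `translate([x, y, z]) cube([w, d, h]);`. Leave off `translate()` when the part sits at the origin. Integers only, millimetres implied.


cube([57, 140, 2060]);
translate([1025, 0, 0]) cube([57, 140, 2060]);
translate([0, 0, 2060]) cube([1082, 140, 44]);


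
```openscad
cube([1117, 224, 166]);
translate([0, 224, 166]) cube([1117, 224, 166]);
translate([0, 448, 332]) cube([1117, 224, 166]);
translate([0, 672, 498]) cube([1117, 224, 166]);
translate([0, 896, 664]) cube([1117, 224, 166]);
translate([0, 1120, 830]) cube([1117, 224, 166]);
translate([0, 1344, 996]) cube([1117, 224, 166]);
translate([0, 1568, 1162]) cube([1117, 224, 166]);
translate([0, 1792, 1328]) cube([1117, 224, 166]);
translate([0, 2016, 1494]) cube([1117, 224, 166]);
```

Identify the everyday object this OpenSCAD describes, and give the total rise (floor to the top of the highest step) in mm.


A staircase. The total rise is 1660 mm.

10 identical blocks, each offset up and back from the previous — a staircase. Each step is 166 mm tall and there are 10 of them, so the total rise is 10 × 166 = 1660 mm.


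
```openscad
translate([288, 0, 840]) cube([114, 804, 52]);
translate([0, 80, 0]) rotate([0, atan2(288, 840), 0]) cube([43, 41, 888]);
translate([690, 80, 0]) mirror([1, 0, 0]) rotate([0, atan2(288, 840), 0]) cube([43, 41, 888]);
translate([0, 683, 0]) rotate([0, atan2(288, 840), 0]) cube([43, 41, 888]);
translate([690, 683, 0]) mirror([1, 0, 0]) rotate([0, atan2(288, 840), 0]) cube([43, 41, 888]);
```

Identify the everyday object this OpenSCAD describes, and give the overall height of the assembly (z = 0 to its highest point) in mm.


A sawhorse. The overall height is 892 mm.

A beam across two mirrored pairs of raked legs — a sawhorse. The beam's underside is at z = 840 (matching the legs' vertical rise in atan2(288, 840)) and the beam is 52 mm tall, so its top is at 840 + 52 = 892 mm. The raked legs top out at the beam's underside, so that is the highest point.


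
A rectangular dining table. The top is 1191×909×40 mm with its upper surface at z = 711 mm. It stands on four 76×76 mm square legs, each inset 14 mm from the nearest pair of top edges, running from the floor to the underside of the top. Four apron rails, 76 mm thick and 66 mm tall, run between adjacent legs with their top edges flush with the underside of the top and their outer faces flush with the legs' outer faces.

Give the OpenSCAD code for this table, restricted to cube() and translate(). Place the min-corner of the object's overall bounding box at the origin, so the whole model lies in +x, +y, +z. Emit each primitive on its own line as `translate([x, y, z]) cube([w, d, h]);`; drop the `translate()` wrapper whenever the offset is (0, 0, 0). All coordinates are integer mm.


// leg_h = 711 - 40 = 671
// apron z = 671 - 66 = 605
translate([0, 0, 671]) cube([1191, 909, 40]);
translate([14, 14, 0]) cube([76, 76, 671]);
translate([1101, 14, 0]) cube([76, 76, 671]);
translate([14, 819, 0]) cube([76, 76, 671]);
translate([1101, 819, 0]) cube([76, 76, 671]);
translate([90, 14, 605]) cube([1011, 76, 66]);
translate([90, 819, 605]) cube([1011, 76, 66]);
translate([14, 90, 605]) cube([76, 729, 66]);
translate([1101, 90, 605]) cube([76, 729, 66]);


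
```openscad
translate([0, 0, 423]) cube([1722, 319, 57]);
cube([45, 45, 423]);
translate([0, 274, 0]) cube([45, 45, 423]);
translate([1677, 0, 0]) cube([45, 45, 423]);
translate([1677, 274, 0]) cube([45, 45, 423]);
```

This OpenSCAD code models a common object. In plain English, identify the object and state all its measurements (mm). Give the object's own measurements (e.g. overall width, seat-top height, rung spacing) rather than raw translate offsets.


A long wooden bench with a 1722 mm (x) × 319 mm (y) seat, 57 mm thick, its top surface 480 mm above the floor. Four 45 mm square legs at the seat corners, flush with the edges, run from z = 0 to the seat underside.


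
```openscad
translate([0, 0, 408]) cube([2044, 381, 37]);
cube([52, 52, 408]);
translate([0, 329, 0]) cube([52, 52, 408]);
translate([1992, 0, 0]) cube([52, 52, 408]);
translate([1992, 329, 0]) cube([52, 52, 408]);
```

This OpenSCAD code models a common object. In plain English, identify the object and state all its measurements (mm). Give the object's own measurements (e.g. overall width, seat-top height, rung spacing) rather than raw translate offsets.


A bench: a 2044×381 mm seat slab, 37 mm thick, top at z = 445 mm, on four 52×52 mm square legs flush with the seat corners and standing on z = 0.


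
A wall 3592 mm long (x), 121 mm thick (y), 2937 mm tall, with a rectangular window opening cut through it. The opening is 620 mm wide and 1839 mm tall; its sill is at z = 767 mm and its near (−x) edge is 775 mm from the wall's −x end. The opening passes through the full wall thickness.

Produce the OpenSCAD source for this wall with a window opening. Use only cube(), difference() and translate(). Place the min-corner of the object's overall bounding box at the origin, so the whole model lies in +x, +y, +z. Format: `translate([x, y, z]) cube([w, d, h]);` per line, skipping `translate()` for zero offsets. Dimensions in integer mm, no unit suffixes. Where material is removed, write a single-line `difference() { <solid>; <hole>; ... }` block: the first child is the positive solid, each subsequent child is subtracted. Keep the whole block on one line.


difference() { cube([3592, 121, 2937]); translate([775, 0, 767]) cube([620, 121, 1839]); }


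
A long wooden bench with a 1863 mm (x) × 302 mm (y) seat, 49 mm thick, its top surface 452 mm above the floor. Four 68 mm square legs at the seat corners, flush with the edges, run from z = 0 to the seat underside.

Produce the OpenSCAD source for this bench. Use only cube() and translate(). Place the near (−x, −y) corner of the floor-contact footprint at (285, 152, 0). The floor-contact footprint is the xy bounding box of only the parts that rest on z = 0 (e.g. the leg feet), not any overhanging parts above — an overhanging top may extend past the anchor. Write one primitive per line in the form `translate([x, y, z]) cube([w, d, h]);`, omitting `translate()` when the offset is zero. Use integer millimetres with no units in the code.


// leg_h = 452 − 49 = 403
translate([285, 152, 403]) cube([1863, 302, 49]);
translate([285, 152, 0]) cube([68, 68, 403]);
translate([285, 386, 0]) cube([68, 68, 403]);
translate([2080, 152, 0]) cube([68, 68, 403]);
translate([2080, 386, 0]) cube([68, 68, 403]);


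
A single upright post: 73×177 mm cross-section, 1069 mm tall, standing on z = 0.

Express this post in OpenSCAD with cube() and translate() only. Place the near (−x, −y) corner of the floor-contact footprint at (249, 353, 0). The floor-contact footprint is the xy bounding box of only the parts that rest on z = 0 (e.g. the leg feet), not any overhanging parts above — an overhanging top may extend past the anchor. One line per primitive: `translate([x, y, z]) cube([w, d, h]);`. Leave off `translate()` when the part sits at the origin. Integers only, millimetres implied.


translate([249, 353, 0]) cube([73, 177, 1069]);


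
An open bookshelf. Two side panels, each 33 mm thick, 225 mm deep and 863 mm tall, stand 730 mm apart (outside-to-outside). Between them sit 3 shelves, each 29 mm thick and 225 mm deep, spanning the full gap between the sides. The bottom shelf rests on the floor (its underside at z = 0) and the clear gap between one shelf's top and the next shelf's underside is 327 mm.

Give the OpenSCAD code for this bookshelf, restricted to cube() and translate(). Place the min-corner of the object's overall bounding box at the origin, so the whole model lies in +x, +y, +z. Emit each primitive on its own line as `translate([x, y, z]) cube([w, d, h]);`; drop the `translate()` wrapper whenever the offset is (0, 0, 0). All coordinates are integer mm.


cube([33, 225, 863]);
translate([697, 0, 0]) cube([33, 225, 863]);
translate([33, 0, 0]) cube([664, 225, 29]);
translate([33, 0, 356]) cube([664, 225, 29]);
translate([33, 0, 712]) cube([664, 225, 29]);
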